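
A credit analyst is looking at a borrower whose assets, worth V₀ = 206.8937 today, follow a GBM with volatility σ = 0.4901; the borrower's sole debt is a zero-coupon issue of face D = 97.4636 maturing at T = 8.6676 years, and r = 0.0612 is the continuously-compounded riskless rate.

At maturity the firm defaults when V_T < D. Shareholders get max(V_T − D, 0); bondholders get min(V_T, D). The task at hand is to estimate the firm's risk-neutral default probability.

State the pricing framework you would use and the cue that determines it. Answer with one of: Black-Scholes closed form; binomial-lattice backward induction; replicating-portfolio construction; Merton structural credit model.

Key observation: the question is about default risk generated by asset-value dynamics against a debt face of 97.4636 — the structural framework prices exactly that.

framework: Merton structural credit model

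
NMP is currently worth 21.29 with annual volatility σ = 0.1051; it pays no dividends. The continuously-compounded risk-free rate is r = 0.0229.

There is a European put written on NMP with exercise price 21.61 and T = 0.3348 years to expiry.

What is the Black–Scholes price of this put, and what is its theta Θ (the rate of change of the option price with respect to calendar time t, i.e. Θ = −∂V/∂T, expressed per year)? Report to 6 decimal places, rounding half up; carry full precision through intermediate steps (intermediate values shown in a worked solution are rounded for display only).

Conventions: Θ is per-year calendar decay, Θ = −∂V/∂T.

σ√T = 0.1051·√0.3348 = 0.060813
d₁ = (ln(S/K) + (r+σ²/2)T) / (σ√T) = (ln(21.29/21.61) + (0.0229+0.1051²/2)·0.3348) / 0.060813 = (-0.014919 + 0.009516) / 0.060813 = -0.088841
d₂ = d₁ − σ√T = -0.088841 − 0.060813 = -0.149654
e^{−rT} = 0.992362
N(−d₁) = 0.535396,  N(−d₂) = 0.559481
Put price V = K·e^{−rT}·N(−d₂) − S·N(−d₁) = 11.998045 − 11.398577 = 0.599468
φ(d₁) = (1/√(2π))·e^{−d₁²/2} = 0.397371
Θ = −S·φ(d₁)·σ/(2√T) + r·K·e^{−rT}·N(−d₂) = −0.768337 + 0.274755 = -0.493582

price = 0.599468
Θ = -0.493582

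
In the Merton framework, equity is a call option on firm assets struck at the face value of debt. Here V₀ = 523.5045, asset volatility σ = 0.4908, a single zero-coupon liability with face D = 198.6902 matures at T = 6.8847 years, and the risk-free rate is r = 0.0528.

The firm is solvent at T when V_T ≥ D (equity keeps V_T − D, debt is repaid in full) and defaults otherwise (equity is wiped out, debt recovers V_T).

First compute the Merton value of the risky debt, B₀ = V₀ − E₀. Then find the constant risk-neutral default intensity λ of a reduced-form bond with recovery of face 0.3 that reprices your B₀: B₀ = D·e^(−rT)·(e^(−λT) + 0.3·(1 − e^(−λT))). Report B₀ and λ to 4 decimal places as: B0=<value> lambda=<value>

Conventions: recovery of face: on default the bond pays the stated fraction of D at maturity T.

B0=114.4715 lambda=0.0408

Apply the equity-as-call identities (strike 198.6902, horizon 6.8847 years):
d₁ = [ln(V₀/D) + (r + σ²/2)T] / (σ√T)
   = [ln(523.5045/198.6902) + (0.0528 + 0.5·0.4908²)·6.8847] / (0.4908·√6.8847)
   = [0.968799 + 1.192721] / 1.287796 = 1.678465
d₂ = d₁ − σ√T = 1.678465 − 1.287796 = 0.390669
N(d₁) = 0.953372,  N(d₂) = 0.651979,  e^(−rT) = 0.695230
E₀ = V₀·N(d₁) − D·e^(−rT)·N(d₂)
   = 523.5045·0.953372 − 198.6902·0.695230·0.651979 = 409.033024
B₀ = V₀ − E₀ = 523.5045 − 409.033024 = 114.471476
e^(−λT) = (B₀·e^(rT)/D − 0.3)/(1 − 0.3) = (114.4715·1.438372/198.6902 − 0.3)/0.7 = 0.75527185
λ = −ln(0.75527185)/6.8847 = 0.040768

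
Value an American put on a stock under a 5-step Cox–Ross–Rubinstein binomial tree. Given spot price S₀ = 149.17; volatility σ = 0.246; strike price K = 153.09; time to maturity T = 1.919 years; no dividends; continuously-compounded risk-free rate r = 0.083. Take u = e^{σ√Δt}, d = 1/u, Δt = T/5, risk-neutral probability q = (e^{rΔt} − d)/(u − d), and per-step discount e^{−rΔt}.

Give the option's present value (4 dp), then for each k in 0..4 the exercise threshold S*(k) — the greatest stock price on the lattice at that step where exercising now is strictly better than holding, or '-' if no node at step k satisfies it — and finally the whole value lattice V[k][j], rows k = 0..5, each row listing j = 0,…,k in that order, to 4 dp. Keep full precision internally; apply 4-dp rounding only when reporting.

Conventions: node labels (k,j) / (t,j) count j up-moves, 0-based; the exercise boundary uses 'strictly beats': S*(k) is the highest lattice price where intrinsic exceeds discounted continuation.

price = 14.0444
boundary = - - 109.9785 128.0839 109.9785
tree:
14.0444
25.1341 6.4023
43.1115 12.8806 1.8354
58.6576 25.0061 4.3836 0.0000
72.0062 43.1115 10.4698 0.0000 0.0000
83.4679 58.6576 25.0061 0.0000 0.0000 0.0000

params: Δt=0.38380 u=1.16463 d=0.85864 q=0.56776 e^(-rΔt)=0.96865
t_5 payoffs: 83.4679 58.6576 25.0061 0.0000 0.0000 0.0000
t_4: node(4,0) S=81.0838 payoff=72.0062 vs cont=67.2063 → 72.0062 [stop]  node(4,1) S=109.9785 payoff=43.1115 vs cont=38.3116 → 43.1115 [stop]  node(4,2) S=149.1700 payoff=3.9200 vs cont=10.4698 → 10.4698 [wait]  node(4,3) S=202.3277 payoff=0.0000 vs cont=0.0000 → 0.0000 [wait]  node(4,4) S=274.4284 payoff=0.0000 vs cont=0.0000 → 0.0000 [wait]  ⇒ S*(4)=109.9785
t_3: node(3,0) S=94.4324 payoff=58.6576 vs cont=53.8578 → 58.6576 [stop]  node(3,1) S=128.0839 payoff=25.0061 vs cont=23.8083 → 25.0061 [stop]  node(3,2) S=173.7274 payoff=0.0000 vs cont=4.3836 → 4.3836 [wait]  node(3,3) S=235.6363 payoff=0.0000 vs cont=0.0000 → 0.0000 [wait]  ⇒ S*(3)=128.0839
t_2: node(2,0) S=109.9785 payoff=43.1115 vs cont=38.3116 → 43.1115 [stop]  node(2,1) S=149.1700 payoff=3.9200 vs cont=12.8806 → 12.8806 [wait]  node(2,2) S=202.3277 payoff=0.0000 vs cont=1.8354 → 1.8354 [wait]  ⇒ S*(2)=109.9785
t_1: node(1,0) S=128.0839 payoff=25.0061 vs cont=25.1341 → 25.1341 [wait]  node(1,1) S=173.7274 payoff=0.0000 vs cont=6.4023 → 6.4023 [wait]  ⇒ S*(1)=-
t_0: node(0,0) S=149.1700 payoff=3.9200 vs cont=14.0444 → 14.0444 [wait]  ⇒ S*(0)=-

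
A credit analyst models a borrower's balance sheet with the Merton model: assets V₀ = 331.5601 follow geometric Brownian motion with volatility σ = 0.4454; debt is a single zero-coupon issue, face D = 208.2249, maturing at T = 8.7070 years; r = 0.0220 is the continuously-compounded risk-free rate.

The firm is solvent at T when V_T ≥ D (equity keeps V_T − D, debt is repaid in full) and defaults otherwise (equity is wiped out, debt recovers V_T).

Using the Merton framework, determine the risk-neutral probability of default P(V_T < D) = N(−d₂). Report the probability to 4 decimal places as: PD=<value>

Apply the equity-as-call identities (strike 208.2249, horizon 8.7070 years):
d₁ = [ln(V₀/D) + (r + σ²/2)T] / (σ√T)
   = [ln(331.5601/208.2249) + (0.0220 + 0.5·0.4454²)·8.7070] / (0.4454·√8.7070)
   = [0.465190 + 1.055206] / 1.314270 = 1.156838
d₂ = d₁ − σ√T = 1.156838 − 1.314270 = -0.157432
risk-neutral PD = N(−d₂) = N(0.157432) = 0.562548

PD=0.5625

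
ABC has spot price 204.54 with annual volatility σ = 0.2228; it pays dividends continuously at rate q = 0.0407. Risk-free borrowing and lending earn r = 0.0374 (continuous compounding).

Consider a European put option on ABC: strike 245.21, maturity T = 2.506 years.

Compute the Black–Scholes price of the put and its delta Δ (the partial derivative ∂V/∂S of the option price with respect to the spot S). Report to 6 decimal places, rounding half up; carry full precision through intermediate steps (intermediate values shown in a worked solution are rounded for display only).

price = 51.810980
Δ = -0.578894

σ√T = 0.2228·√2.506 = 0.352700
d₁ = (ln(S/K) + (r−q+σ²/2)T) / (σ√T) = (ln(204.54/245.21) + (0.0374−0.0407+0.2228²/2)·2.506) / 0.352700 = (-0.181351 + 0.053929) / 0.352700 = -0.361277
d₂ = d₁ − σ√T = -0.361277 − 0.352700 = -0.713977
e^{−rT} = 0.910534
e^{−qT} = 0.903035
N(−d₁) = 0.641054,  N(−d₂) = 0.762379
Put price V = K·e^{−rT}·N(−d₂) − S·e^{−qT}·N(−d₁) = 170.217943 − 118.406963 = 51.810980
Δ = −e^{−qT}·N(−d₁) = -0.578894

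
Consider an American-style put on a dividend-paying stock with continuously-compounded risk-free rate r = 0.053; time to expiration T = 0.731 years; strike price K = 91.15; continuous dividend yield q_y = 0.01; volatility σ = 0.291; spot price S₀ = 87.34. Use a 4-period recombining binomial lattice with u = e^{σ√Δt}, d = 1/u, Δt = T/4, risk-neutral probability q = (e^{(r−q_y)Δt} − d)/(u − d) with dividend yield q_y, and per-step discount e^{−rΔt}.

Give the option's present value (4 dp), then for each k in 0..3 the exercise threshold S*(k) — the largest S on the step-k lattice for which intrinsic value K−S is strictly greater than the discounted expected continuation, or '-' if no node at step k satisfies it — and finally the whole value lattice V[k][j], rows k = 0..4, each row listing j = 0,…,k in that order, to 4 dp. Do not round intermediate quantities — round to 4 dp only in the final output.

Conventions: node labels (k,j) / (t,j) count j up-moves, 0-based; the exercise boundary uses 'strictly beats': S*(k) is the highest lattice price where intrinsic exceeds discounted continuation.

price = 9.7282
boundary = - - 68.1021 77.1235
tree:
9.7282
15.3024 4.3557
23.0479 7.8720 0.9321
31.0141 14.0265 1.8845 0.0000
38.0484 23.0479 3.8100 0.0000 0.0000

Δt=0.18275  u=1.13247  d=0.88303  q=0.50057  discount=0.99036
step 4 (expiry): payoffs max(K−S,0) = 38.0484 23.0479 3.8100 0.0000 0.0000
step 3: (k=3,j=0): S=60.1359, K−S=31.0141, hold=30.2453 ⇒ V=31.0141 exercise | (k=3,j=1): S=77.1235, K−S=14.0265, hold=13.2887 ⇒ V=14.0265 exercise | (k=3,j=2): S=98.9099, K−S=0.0000, hold=1.8845 ⇒ V=1.8845 continue | (k=3,j=3): S=126.8506, K−S=0.0000, hold=0.0000 ⇒ V=0.0000 continue  boundary S*=77.1235
step 2: (k=2,j=0): S=68.1021, K−S=23.0479, hold=22.2937 ⇒ V=23.0479 exercise | (k=2,j=1): S=87.3400, K−S=3.8100, hold=7.8720 ⇒ V=7.8720 continue | (k=2,j=2): S=112.0124, K−S=0.0000, hold=0.9321 ⇒ V=0.9321 continue  boundary S*=68.1021
step 1: (k=1,j=0): S=77.1235, K−S=14.0265, hold=15.3024 ⇒ V=15.3024 continue | (k=1,j=1): S=98.9099, K−S=0.0000, hold=4.3557 ⇒ V=4.3557 continue  boundary S*=-
step 0: (k=0,j=0): S=87.3400, K−S=3.8100, hold=9.7282 ⇒ V=9.7282 continue  boundary S*=-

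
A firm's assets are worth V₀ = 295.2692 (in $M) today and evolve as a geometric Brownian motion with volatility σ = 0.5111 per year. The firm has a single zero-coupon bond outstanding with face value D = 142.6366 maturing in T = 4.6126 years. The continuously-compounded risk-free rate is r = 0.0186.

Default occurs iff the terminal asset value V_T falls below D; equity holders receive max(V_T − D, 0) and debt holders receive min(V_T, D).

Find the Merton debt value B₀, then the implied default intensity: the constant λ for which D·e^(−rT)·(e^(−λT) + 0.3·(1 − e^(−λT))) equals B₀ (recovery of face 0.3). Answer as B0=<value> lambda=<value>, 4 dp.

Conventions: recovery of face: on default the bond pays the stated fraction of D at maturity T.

Apply the equity-as-call identities (strike 142.6366, horizon 4.6126 years):
d₁ = [ln(V₀/D) + (r + σ²/2)T] / (σ√T)
   = [ln(295.2692/142.6366) + (0.0186 + 0.5·0.5111²)·4.6126] / (0.5111·√4.6126)
   = [0.727587 + 0.688253] / 1.097688 = 1.289839
d₂ = d₁ − σ√T = 1.289839 − 1.097688 = 0.192152
N(d₁) = 0.901447,  N(d₂) = 0.576188,  e^(−rT) = 0.917783
E₀ = V₀·N(d₁) − D·e^(−rT)·N(d₂)
   = 295.2692·0.901447 − 142.6366·0.917783·0.576188 = 190.740981
B₀ = V₀ − E₀ = 295.2692 − 190.740981 = 104.528219
e^(−λT) = (B₀·e^(rT)/D − 0.3)/(1 − 0.3) = (104.5282·1.089582/142.6366 − 0.3)/0.7 = 0.71211026
λ = −ln(0.71211026)/4.6126 = 0.073608

B0=104.5282 lambda=0.0736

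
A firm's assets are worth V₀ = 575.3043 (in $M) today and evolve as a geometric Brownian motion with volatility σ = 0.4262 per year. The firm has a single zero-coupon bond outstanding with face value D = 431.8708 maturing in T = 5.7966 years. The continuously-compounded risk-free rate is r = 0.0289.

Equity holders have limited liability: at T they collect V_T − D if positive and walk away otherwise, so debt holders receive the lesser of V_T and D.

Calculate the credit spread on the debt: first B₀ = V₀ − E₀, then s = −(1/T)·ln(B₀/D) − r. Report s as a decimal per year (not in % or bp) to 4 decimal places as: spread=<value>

spread=0.0522

With assets at 575.3043 and a single debt payment of 431.8708 at 5.7966 years:
d₁ = [ln(V₀/D) + (r + σ²/2)T] / (σ√T)
   = [ln(575.3043/431.8708) + (0.0289 + 0.5·0.4262²)·5.7966] / (0.4262·√5.7966)
   = [0.286773 + 0.693988] / 1.026125 = 0.955791
d₂ = d₁ − σ√T = 0.955791 − 1.026125 = -0.070334
N(d₁) = 0.830411,  N(d₂) = 0.471964,  e^(−rT) = 0.845758
E₀ = V₀·N(d₁) − D·e^(−rT)·N(d₂)
   = 575.3043·0.830411 − 431.8708·0.845758·0.471964 = 305.350284
B₀ = V₀ − E₀ = 575.3043 − 305.350284 = 269.954016
spread = −(1/T)·ln(B₀/D) − r = −(1/5.7966)·ln(269.954016/431.8708) − 0.0289 = 0.05216042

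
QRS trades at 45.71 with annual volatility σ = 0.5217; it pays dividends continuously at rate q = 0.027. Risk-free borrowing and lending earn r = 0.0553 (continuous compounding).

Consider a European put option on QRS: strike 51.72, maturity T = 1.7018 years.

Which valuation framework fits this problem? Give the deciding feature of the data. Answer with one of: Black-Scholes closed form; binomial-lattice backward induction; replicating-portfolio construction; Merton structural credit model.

framework: Black-Scholes closed form

Key observation: with QRS following a GBM at constant σ and r, the European put struck at 51.72 prices in closed form — nothing here needs a stepwise model or a balance sheet.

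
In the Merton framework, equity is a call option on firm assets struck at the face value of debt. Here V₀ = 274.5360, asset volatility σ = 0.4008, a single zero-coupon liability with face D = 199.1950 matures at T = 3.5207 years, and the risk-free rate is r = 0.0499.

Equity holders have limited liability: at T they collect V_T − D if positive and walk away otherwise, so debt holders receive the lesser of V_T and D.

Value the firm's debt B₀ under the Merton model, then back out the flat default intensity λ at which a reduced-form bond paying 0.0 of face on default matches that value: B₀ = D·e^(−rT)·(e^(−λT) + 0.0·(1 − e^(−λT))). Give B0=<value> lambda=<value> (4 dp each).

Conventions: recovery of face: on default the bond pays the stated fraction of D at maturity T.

Work the structural quantities from V₀ = 274.5360 against face 199.1950:
d₁ = [ln(V₀/D) + (r + σ²/2)T] / (σ√T)
   = [ln(274.5360/199.1950) + (0.0499 + 0.5·0.4008²)·3.5207] / (0.4008·√3.5207)
   = [0.320798 + 0.458467] / 0.752042 = 1.036198
d₂ = d₁ − σ√T = 1.036198 − 0.752042 = 0.284156
N(d₁) = 0.849945,  N(d₂) = 0.611855,  e^(−rT) = 0.838884
E₀ = V₀·N(d₁) − D·e^(−rT)·N(d₂)
   = 274.5360·0.849945 − 199.1950·0.838884·0.611855 = 131.098736
B₀ = V₀ − E₀ = 274.5360 − 131.098736 = 143.437264
e^(−λT) = (B₀·e^(rT)/D − 0)/(1 − 0) = (143.4373·1.192060/199.1950 − 0)/1 = 0.85838436
λ = −ln(0.85838436)/3.5207 = 0.043373

B0=143.4373 lambda=0.0434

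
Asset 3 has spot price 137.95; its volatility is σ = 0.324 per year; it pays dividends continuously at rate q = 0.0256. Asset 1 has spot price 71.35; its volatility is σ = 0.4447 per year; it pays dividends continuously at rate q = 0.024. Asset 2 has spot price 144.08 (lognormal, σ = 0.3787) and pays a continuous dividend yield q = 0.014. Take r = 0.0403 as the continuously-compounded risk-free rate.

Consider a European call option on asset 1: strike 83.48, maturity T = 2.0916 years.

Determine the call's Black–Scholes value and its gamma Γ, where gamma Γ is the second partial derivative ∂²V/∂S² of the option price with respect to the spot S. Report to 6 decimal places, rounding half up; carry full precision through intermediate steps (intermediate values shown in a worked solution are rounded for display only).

price = 14.116922
Γ = 0.008198

σ√T = 0.4447·√2.0916 = 0.643141
d₁ = (ln(S/K) + (r−q+σ²/2)T) / (σ√T) = (ln(71.35/83.48) + (0.0403−0.024+0.4447²/2)·2.0916) / 0.643141 = (-0.157010 + 0.240908) / 0.643141 = 0.130451
d₂ = d₁ − σ√T = 0.130451 − 0.643141 = -0.512690
e^{−rT} = 0.919163
e^{−qT} = 0.951041
N(d₁) = 0.551895,  N(d₂) = 0.304084
Call price V = S·e^{−qT}·N(d₁) − K·e^{−rT}·N(d₂) = 37.449830 − 23.332909 = 14.116922
φ(d₁) = (1/√(2π))·e^{−d₁²/2} = 0.395562
Γ = e^{−qT}·φ(d₁) / (S·σ·√T) = 0.008198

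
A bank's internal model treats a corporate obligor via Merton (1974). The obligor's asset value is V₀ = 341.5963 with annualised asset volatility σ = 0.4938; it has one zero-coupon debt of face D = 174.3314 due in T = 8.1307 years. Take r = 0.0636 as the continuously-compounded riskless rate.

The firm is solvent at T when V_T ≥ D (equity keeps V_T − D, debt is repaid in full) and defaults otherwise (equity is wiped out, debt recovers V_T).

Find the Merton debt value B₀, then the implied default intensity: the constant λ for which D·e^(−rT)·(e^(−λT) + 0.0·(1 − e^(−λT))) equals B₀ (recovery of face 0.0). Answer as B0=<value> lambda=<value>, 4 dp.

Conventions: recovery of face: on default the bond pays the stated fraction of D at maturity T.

Apply the equity-as-call identities (strike 174.3314, horizon 8.1307 years):
d₁ = [ln(V₀/D) + (r + σ²/2)T] / (σ√T)
   = [ln(341.5963/174.3314) + (0.0636 + 0.5·0.4938²)·8.1307] / (0.4938·√8.1307)
   = [0.672672 + 1.508401] / 1.408040 = 1.549013
d₂ = d₁ − σ√T = 1.549013 − 1.408040 = 0.140973
N(d₁) = 0.939311,  N(d₂) = 0.556054,  e^(−rT) = 0.596240
E₀ = V₀·N(d₁) − D·e^(−rT)·N(d₂)
   = 341.5963·0.939311 − 174.3314·0.596240·0.556054 = 263.066943
B₀ = V₀ − E₀ = 341.5963 − 263.066943 = 78.529357
e^(−λT) = (B₀·e^(rT)/D − 0)/(1 − 0) = (78.5294·1.677178/174.3314 − 0)/1 = 0.75550227
λ = −ln(0.75550227)/8.1307 = 0.034483

B0=78.5294 lambda=0.0345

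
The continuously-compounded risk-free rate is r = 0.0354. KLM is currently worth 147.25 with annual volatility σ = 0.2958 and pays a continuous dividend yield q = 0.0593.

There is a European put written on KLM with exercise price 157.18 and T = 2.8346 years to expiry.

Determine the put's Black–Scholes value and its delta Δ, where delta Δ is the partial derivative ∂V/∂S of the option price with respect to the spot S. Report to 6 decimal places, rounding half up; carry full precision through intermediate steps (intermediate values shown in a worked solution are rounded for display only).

σ√T = 0.2958·√2.8346 = 0.498017
d₁ = (ln(S/K) + (r−q+σ²/2)T) / (σ√T) = (ln(147.25/157.18) + (0.0354−0.0593+0.2958²/2)·2.8346) / 0.498017 = (-0.065260 + 0.056263) / 0.498017 = -0.018064
d₂ = d₁ − σ√T = -0.018064 − 0.498017 = -0.516081
e^{−rT} = 0.904525
e^{−qT} = 0.845276
N(−d₁) = 0.507206,  N(−d₂) = 0.697101
Put price V = K·e^{−rT}·N(−d₂) − S·e^{−qT}·N(−d₁) = 99.109180 − 63.130403 = 35.978777
Δ = −e^{−qT}·N(−d₁) = -0.428729

price = 35.978777
Δ = -0.428729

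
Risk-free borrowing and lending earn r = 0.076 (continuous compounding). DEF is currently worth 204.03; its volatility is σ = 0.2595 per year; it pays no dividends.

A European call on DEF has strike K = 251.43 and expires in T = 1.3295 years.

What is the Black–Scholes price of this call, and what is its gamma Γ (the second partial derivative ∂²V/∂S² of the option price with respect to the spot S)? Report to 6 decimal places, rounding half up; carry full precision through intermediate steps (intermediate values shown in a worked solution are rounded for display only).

σ√T = 0.2595·√1.3295 = 0.299214
d₁ = (ln(S/K) + (r+σ²/2)T) / (σ√T) = (ln(204.03/251.43) + (0.076+0.2595²/2)·1.3295) / 0.299214 = (-0.208898 + 0.145806) / 0.299214 = -0.210856
d₂ = d₁ − σ√T = -0.210856 − 0.299214 = -0.510070
e^{−rT} = 0.903895
N(d₁) = 0.416500,  N(d₂) = 0.305001
Call price V = S·N(d₁) − K·e^{−rT}·N(d₂) = 84.978422 − 69.316493 = 15.661929
φ(d₁) = (1/√(2π))·e^{−d₁²/2} = 0.390172
Γ = φ(d₁) / (S·σ·√T) = 0.006391

price = 15.661929
Γ = 0.006391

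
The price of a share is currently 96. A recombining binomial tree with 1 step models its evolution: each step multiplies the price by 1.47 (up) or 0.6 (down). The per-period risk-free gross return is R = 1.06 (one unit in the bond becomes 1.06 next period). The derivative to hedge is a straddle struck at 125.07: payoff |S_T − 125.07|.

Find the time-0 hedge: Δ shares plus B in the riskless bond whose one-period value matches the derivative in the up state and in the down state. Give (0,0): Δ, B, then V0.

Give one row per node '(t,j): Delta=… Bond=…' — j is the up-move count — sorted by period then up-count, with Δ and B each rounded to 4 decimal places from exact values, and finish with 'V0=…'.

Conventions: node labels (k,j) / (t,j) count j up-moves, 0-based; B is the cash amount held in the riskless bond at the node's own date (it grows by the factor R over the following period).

(0,0): Delta=-0.6157 Bond=97.1057
V0=38.0023

Risk-neutral probability p* = (R−d)/(u−d) = (1.06−0.6)/(1.47−0.6) = 0.5287.
Expiry values: V(1,0)=67.4700, V(1,1)=16.0500
  t=0,j=0: stock 96.0000 → up 141.1200 (V=16.0500), down 57.6000 (V=67.4700). Price 38.0023; hedge Δ=-0.6157, bond B=97.1057.
Verification: the root portfolio costs Δ(0,0)·S0 + B(0,0) = 38.0023, matching V0.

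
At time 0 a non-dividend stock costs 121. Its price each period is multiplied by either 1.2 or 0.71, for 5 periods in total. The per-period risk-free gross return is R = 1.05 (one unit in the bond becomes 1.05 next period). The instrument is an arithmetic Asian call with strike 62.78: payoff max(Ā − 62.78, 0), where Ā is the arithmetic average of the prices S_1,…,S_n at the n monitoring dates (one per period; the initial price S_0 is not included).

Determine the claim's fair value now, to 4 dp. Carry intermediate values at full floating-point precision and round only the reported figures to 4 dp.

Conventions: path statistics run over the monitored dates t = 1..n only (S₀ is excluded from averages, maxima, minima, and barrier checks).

price = 60.9639

No-arbitrage gives p* = (R−d)/(u−d) = 0.6939: enumerate every path, weight its payoff by its p*-probability, and discount by R^5.
Enumerate all 2^5 = 32 price paths (U = up ×1.2, D = down ×0.71); each path with k up-moves has probability p*^k·(1−p*)^(5−k).
DDDDD: Ā=48.5585, payoff=0.0000, prob=0.002688
UDDDD: Ā=82.0708, payoff=19.2908, prob=0.006093
DUDDD: Ā=70.2128, payoff=7.4328, prob=0.006093
UUDDD: Ā=118.6694, payoff=55.8894, prob=0.013812
DDUDD: Ā=61.7936, payoff=0.0000, prob=0.006093
UDUDD: Ā=104.4398, payoff=41.6598, prob=0.013812
DUUDD: Ā=92.5818, payoff=29.8018, prob=0.013812
UUUDD: Ā=156.4763, payoff=93.6963, prob=0.031307
DDDUD: Ā=55.8160, payoff=0.0000, prob=0.006093
UDDUD: Ā=94.3368, payoff=31.5568, prob=0.013812
DUDUD: Ā=82.4788, payoff=19.6988, prob=0.013812
UUDUD: Ā=139.4008, payoff=76.6208, prob=0.031307
DDUUD: Ā=74.0596, payoff=11.2796, prob=0.013812
UDUUD: Ā=125.1712, payoff=62.3912, prob=0.031307
DUUUD: Ā=113.3132, payoff=50.5332, prob=0.031307
UUUUD: Ā=191.5153, payoff=128.7353, prob=0.070962
DDDDU: Ā=51.5718, payoff=0.0000, prob=0.006093
UDDDU: Ā=87.1637, payoff=24.3837, prob=0.013812
DUDDU: Ā=75.3057, payoff=12.5257, prob=0.013812
UUDDU: Ā=127.2772, payoff=64.4972, prob=0.031307
DDUDU: Ā=66.8865, payoff=4.1065, prob=0.013812
UDUDU: Ā=113.0476, payoff=50.2676, prob=0.031307
DUUDU: Ā=101.1896, payoff=38.4096, prob=0.031307
UUUDU: Ā=171.0247, payoff=108.2447, prob=0.070962
DDDUU: Ā=60.9089, payoff=0.0000, prob=0.013812
UDDUU: Ā=102.9446, payoff=40.1646, prob=0.031307
DUDUU: Ā=91.0866, payoff=28.3066, prob=0.031307
UUDUU: Ā=153.9492, payoff=91.1692, prob=0.070962
DDUUU: Ā=82.6674, payoff=19.8874, prob=0.031307
UDUUU: Ā=139.7196, payoff=76.9396, prob=0.070962
DUUUU: Ā=127.8616, payoff=65.0816, prob=0.070962
UUUUU: Ā=216.1041, payoff=153.3241, prob=0.160847
Price = Σ prob·payoff / R^5 = 77.807107 / 1.276282 = 60.9639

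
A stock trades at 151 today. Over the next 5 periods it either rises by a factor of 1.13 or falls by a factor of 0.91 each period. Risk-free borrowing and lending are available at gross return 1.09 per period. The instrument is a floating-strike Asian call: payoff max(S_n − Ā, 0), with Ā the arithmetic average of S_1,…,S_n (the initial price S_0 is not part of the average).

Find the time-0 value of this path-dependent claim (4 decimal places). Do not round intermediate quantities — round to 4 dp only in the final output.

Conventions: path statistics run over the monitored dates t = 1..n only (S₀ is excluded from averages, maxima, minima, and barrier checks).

No-arbitrage gives p* = (R−d)/(u−d) = 0.8182: enumerate every path, weight its payoff by its p*-probability, and discount by R^5.
Enumerate all 2^5 = 32 price paths (U = up ×1.13, D = down ×0.91); each path with k up-moves has probability p*^k·(1−p*)^(5−k).
DDDDD: Ā=114.8039, payoff=0.0000, prob=0.000199
UDDDD: Ā=142.5587, payoff=0.0000, prob=0.000894
DUDDD: Ā=135.9147, payoff=0.0000, prob=0.000894
UUDDD: Ā=168.7731, payoff=0.0000, prob=0.004024
DDUDD: Ā=129.8686, payoff=0.0000, prob=0.000894
UDUDD: Ā=161.2654, payoff=0.0000, prob=0.004024
DUUDD: Ā=154.6214, payoff=0.0000, prob=0.004024
UUUDD: Ā=192.0024, payoff=0.0000, prob=0.018106
DDDUD: Ā=124.3667, payoff=0.0000, prob=0.000894
UDDUD: Ā=154.4334, payoff=0.0000, prob=0.004024
DUDUD: Ā=147.7894, payoff=0.0000, prob=0.004024
UUDUD: Ā=183.5187, payoff=0.0000, prob=0.018106
DDUUD: Ā=141.7434, payoff=3.5541, prob=0.004024
UDUUD: Ā=176.0110, payoff=4.4133, prob=0.018106
DUUUD: Ā=169.3670, payoff=11.0573, prob=0.018106
UUUUD: Ā=210.3128, payoff=13.7305, prob=0.081477
DDDDU: Ā=119.3600, payoff=0.0000, prob=0.000894
UDDDU: Ā=148.2163, payoff=0.0000, prob=0.004024
DUDDU: Ā=141.5723, payoff=3.7252, prob=0.004024
UUDDU: Ā=175.7985, payoff=4.6258, prob=0.018106
DDUDU: Ā=135.5262, payoff=9.7712, prob=0.004024
UDUDU: Ā=168.2908, payoff=12.1335, prob=0.018106
DUUDU: Ā=161.6468, payoff=18.7775, prob=0.018106
UUUDU: Ā=200.7262, payoff=23.3171, prob=0.081477
DDDUU: Ā=130.0243, payoff=15.2731, prob=0.004024
UDDUU: Ā=161.4588, payoff=18.9655, prob=0.018106
DUDUU: Ā=154.8148, payoff=25.6095, prob=0.018106
UUDUU: Ā=192.2425, payoff=31.8009, prob=0.081477
DDUUU: Ā=148.7687, payoff=31.6556, prob=0.018106
UDUUU: Ā=184.7348, payoff=39.3086, prob=0.081477
DUUUU: Ā=178.0908, payoff=45.9526, prob=0.081477
UUUUU: Ā=221.1457, payoff=57.0620, prob=0.366648
Price = Σ prob·payoff / R^5 = 35.911938 / 1.538624 = 23.3403

price = 23.3403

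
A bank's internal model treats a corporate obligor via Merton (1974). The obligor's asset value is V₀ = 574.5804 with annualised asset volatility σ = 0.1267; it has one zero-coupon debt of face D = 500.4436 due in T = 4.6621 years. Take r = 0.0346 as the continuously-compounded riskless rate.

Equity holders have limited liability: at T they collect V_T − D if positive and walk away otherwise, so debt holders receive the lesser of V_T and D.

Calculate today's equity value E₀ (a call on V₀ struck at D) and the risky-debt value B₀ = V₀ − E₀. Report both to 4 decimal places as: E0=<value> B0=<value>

Apply the equity-as-call identities (strike 500.4436, horizon 4.6621 years):
d₁ = [ln(V₀/D) + (r + σ²/2)T] / (σ√T)
   = [ln(574.5804/500.4436) + (0.0346 + 0.5·0.1267²)·4.6621] / (0.1267·√4.6621)
   = [0.138145 + 0.198729] / 0.273569 = 1.231402
d₂ = d₁ − σ√T = 1.231402 − 0.273569 = 0.957833
N(d₁) = 0.890914,  N(d₂) = 0.830926,  e^(−rT) = 0.851029
E₀ = V₀·N(d₁) − D·e^(−rT)·N(d₂)
   = 574.5804·0.890914 − 500.4436·0.851029·0.830926 = 158.016486
B₀ = V₀ − E₀ = 574.5804 − 158.016486 = 416.563914

E0=158.0165 B0=416.5639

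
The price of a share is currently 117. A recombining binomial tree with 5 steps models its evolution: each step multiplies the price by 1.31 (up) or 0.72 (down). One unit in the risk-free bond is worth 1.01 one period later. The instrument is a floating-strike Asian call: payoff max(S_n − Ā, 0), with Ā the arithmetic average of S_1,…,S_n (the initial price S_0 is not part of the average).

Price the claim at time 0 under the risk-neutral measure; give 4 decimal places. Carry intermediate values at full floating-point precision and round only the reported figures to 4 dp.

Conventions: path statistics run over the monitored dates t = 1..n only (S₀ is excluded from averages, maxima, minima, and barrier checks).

Set p* = 0.4915 (from d < R < u); the path-dependent value is the discounted p*-expectation over all price paths.
Enumerate all 2^5 = 32 price paths (U = up ×1.31, D = down ×0.72); each path with k up-moves has probability p*^k·(1−p*)^(5−k).
DDDDD: Ā=48.5288, payoff=0.0000, prob=0.033990
UDDDD: Ā=88.2954, payoff=0.0000, prob=0.032857
DUDDD: Ā=74.4894, payoff=0.0000, prob=0.032857
UUDDD: Ā=135.5293, payoff=0.0000, prob=0.031761
DDUDD: Ā=64.5490, payoff=0.0000, prob=0.032857
UDUDD: Ā=117.4434, payoff=0.0000, prob=0.031761
DUUDD: Ā=103.6374, payoff=0.0000, prob=0.031761
UUUDD: Ā=188.5625, payoff=0.0000, prob=0.030703
DDDUD: Ā=57.3920, payoff=0.0000, prob=0.032857
UDDUD: Ā=104.4216, payoff=0.0000, prob=0.031761
DUDUD: Ā=90.6156, payoff=0.0000, prob=0.031761
UUDUD: Ā=164.8700, payoff=0.0000, prob=0.030703
DDUUD: Ā=80.6753, payoff=0.0000, prob=0.031761
UDUUD: Ā=146.7842, payoff=0.0000, prob=0.030703
DUUUD: Ā=132.9782, payoff=3.3748, prob=0.030703
UUUUD: Ā=241.9464, payoff=6.1403, prob=0.029679
DDDDU: Ā=52.2390, payoff=0.0000, prob=0.032857
UDDDU: Ā=95.0459, payoff=0.0000, prob=0.031761
DUDDU: Ā=81.2399, payoff=0.0000, prob=0.031761
UUDDU: Ā=147.8114, payoff=0.0000, prob=0.030703
DDUDU: Ā=71.2996, payoff=3.6426, prob=0.031761
UDUDU: Ā=129.7256, payoff=6.6274, prob=0.030703
DUUDU: Ā=115.9196, payoff=20.4334, prob=0.030703
UUUDU: Ā=210.9093, payoff=37.1775, prob=0.029679
DDDUU: Ā=64.1425, payoff=10.7996, prob=0.031761
UDDUU: Ā=116.7038, payoff=19.6492, prob=0.030703
DUDUU: Ā=102.8978, payoff=33.4552, prob=0.030703
UUDUU: Ā=187.2168, payoff=60.8700, prob=0.029679
DDUUU: Ā=92.9575, payoff=43.3956, prob=0.030703
UDUUU: Ā=169.1309, payoff=78.9558, prob=0.029679
DUUUU: Ā=155.3249, payoff=92.7618, prob=0.029679
UUUUU: Ā=282.6051, payoff=168.7750, prob=0.028690
Price = Σ prob·payoff / R^5 = 17.386789 / 1.051010 = 16.5429

price = 16.5429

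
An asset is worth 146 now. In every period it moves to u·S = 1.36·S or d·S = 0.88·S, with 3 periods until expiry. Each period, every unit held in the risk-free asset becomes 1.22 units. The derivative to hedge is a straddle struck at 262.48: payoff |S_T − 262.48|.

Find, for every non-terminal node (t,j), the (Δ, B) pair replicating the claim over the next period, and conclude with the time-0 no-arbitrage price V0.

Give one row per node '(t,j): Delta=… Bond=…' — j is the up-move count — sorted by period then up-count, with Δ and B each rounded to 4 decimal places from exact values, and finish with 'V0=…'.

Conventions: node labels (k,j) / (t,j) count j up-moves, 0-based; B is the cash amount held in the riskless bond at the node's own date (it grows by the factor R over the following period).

Since d<R<u, set p* = (R−d)/(u−d) = 0.7083; price each node as the discounted p*-expectation of its children.
Payoffs at expiry: V(3,0)=162.9851, V(3,1)=108.7151, V(3,2)=24.8434, V(3,3)=104.7766
(2,0): S=113.0624. Δ = (V_up−V_dn)/(S_up−S_dn) = (108.7151−162.9851)/(153.7649−99.4949) = -1.0000. V = [p*·108.7151 + (1−p*)·162.9851]/1.22 = 102.0851. B = V − Δ·S = 215.1475.
(2,1): S=174.7328. Δ = (V_up−V_dn)/(S_up−S_dn) = (24.8434−108.7151)/(237.6366−153.7649) = -1.0000. V = [p*·24.8434 + (1−p*)·108.7151]/1.22 = 40.4147. B = V − Δ·S = 215.1475.
(2,2): S=270.0416. Δ = (V_up−V_dn)/(S_up−S_dn) = (104.7766−24.8434)/(367.2566−237.6366) = 0.6167. V = [p*·104.7766 + (1−p*)·24.8434]/1.22 = 66.7727. B = V − Δ·S = -99.7547.
(1,0): S=128.4800. Δ = (V_up−V_dn)/(S_up−S_dn) = (40.4147−102.0851)/(174.7328−113.0624) = -1.0000. V = [p*·40.4147 + (1−p*)·102.0851]/1.22 = 47.8704. B = V − Δ·S = 176.3504.
(1,1): S=198.5600. Δ = (V_up−V_dn)/(S_up−S_dn) = (66.7727−40.4147)/(270.0416−174.7328) = 0.2766. V = [p*·66.7727 + (1−p*)·40.4147]/1.22 = 48.4303. B = V − Δ·S = -6.4822.
(0,0): S=146.0000. Δ = (V_up−V_dn)/(S_up−S_dn) = (48.4303−47.8704)/(198.5600−128.4800) = 0.0080. V = [p*·48.4303 + (1−p*)·47.8704]/1.22 = 39.5631. B = V − Δ·S = 38.3967.
Verification: the root portfolio costs Δ(0,0)·S0 + B(0,0) = 39.5631, matching V0.

(0,0): Delta=0.0080 Bond=38.3967
(1,0): Delta=-1.0000 Bond=176.3504
(1,1): Delta=0.2766 Bond=-6.4822
(2,0): Delta=-1.0000 Bond=215.1475
(2,1): Delta=-1.0000 Bond=215.1475
(2,2): Delta=0.6167 Bond=-99.7547
V0=39.5631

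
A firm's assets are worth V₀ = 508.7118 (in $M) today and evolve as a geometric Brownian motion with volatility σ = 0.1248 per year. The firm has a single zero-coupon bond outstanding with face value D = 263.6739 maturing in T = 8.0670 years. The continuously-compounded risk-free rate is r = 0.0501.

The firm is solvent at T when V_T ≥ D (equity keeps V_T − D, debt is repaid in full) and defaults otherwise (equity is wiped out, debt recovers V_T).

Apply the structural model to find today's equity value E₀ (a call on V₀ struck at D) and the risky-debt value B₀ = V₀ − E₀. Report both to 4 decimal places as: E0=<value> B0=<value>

Equity is a call on the firm's assets struck at D = 263.6739:
d₁ = [ln(V₀/D) + (r + σ²/2)T] / (σ√T)
   = [ln(508.7118/263.6739) + (0.0501 + 0.5·0.1248²)·8.0670] / (0.1248·√8.0670)
   = [0.657169 + 0.466979] / 0.354463 = 3.171411
d₂ = d₁ − σ√T = 3.171411 − 0.354463 = 2.816948
N(d₁) = 0.999241,  N(d₂) = 0.997576,  e^(−rT) = 0.667540
E₀ = V₀·N(d₁) − D·e^(−rT)·N(d₂)
   = 508.7118·0.999241 − 263.6739·0.667540·0.997576 = 332.739871
B₀ = V₀ − E₀ = 508.7118 − 332.739871 = 175.971929

E0=332.7399 B0=175.9719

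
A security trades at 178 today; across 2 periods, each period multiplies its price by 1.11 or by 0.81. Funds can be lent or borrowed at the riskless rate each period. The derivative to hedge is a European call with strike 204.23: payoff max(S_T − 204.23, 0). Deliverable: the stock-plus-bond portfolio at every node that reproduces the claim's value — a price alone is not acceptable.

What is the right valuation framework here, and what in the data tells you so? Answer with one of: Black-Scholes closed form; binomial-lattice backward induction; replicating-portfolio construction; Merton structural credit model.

framework: replicating-portfolio construction

Key observation: a price alone would not answer the question — the per-node share/bond construction on the spot-178, 1.11/0.81 tree is required, and only the replicating-portfolio method yields it.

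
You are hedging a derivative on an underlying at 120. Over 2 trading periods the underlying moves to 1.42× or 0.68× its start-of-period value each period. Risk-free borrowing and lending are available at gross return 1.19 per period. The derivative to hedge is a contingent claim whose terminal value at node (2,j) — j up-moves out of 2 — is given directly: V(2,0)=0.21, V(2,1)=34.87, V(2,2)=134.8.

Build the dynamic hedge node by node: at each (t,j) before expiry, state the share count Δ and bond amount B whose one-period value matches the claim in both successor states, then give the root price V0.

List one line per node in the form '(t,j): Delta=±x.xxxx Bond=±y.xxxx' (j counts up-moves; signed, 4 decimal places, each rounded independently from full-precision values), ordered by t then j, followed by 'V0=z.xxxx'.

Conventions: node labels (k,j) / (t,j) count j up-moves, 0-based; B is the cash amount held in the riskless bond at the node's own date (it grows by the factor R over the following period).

(0,0): Delta=0.7537 Bond=-34.6646
(1,0): Delta=0.5740 Bond=-26.5880
(1,1): Delta=0.7925 Bond=-47.8635
V0=55.7776

No-arbitrage ⇒ martingale measure with p* = (R−d)/(u−d) = 0.6892.
At maturity the claim pays: V(2,0)=0.2100, V(2,1)=34.8700, V(2,2)=134.8000
Node (1,0) S=81.6000: V=(p*·34.8700+(1−p*)·0.2100)/1.19=20.2498; Δ=(34.8700−0.2100)/(115.8720−55.4880)=0.5740; B=V−Δ·S=-26.5880
Node (1,1) S=170.4000: V=(p*·134.8000+(1−p*)·34.8700)/1.19=87.1770; Δ=(134.8000−34.8700)/(241.9680−115.8720)=0.7925; B=V−Δ·S=-47.8635
Node (0,0) S=120.0000: V=(p*·87.1770+(1−p*)·20.2498)/1.19=55.7776; Δ=(87.1770−20.2498)/(170.4000−81.6000)=0.7537; B=V−Δ·S=-34.6646
Verification: the root portfolio costs Δ(0,0)·S0 + B(0,0) = 55.7776, matching V0.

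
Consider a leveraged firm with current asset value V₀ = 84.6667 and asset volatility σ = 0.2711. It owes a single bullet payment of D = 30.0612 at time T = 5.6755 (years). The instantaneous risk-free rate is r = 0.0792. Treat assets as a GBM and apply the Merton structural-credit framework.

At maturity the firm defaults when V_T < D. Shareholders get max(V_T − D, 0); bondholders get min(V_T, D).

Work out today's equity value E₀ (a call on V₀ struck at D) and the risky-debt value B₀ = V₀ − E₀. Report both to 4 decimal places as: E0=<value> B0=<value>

E0=65.5808 B0=19.0859

Equity is a call on the firm's assets struck at D = 30.0612:
d₁ = [ln(V₀/D) + (r + σ²/2)T] / (σ√T)
   = [ln(84.6667/30.0612) + (0.0792 + 0.5·0.2711²)·5.6755] / (0.2711·√5.6755)
   = [1.035487 + 0.658061] / 0.645850 = 2.622200
d₂ = d₁ − σ√T = 2.622200 − 0.645850 = 1.976350
N(d₁) = 0.995632,  N(d₂) = 0.975942,  e^(−rT) = 0.637947
E₀ = V₀·N(d₁) − D·e^(−rT)·N(d₂)
   = 84.6667·0.995632 − 30.0612·0.637947·0.975942 = 65.580760
B₀ = V₀ − E₀ = 84.6667 − 65.580760 = 19.085940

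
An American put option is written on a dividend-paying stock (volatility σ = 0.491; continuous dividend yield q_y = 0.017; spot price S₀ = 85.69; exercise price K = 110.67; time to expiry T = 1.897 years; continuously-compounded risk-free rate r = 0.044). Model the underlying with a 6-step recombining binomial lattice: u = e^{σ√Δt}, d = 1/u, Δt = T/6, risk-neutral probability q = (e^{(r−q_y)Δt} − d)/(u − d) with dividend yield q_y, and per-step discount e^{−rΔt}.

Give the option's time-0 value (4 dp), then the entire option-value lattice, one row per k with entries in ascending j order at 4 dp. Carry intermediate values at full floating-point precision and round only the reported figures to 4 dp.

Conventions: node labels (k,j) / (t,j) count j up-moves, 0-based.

Δt=0.31617, u=1.31796, d=0.75875, q=0.44675, disc=e^(-rΔt)=0.98618
k=6 terminal: V=max(K-S,0) → 94.3198 82.2696 61.3381 24.9800 0.0000 0.0000 0.0000
k=5: j=0 S=21.5488 intr=89.1212 cont=87.7078 V=89.1212[EX]; j=1 S=37.4306 intr=73.2394 cont=71.9112 V=73.2394[EX]; j=2 S=65.0173 intr=45.6527 cont=44.4723 V=45.6527[EX]; j=3 S=112.9357 intr=0.0000 cont=13.6294 V=13.6294[hold]; j=4 S=196.1706 intr=0.0000 cont=0.0000 V=0.0000[hold]; j=5 S=340.7506 intr=0.0000 cont=0.0000 V=0.0000[hold]
k=4: j=0 S=28.4004 intr=82.2696 cont=80.8929 V=82.2696[EX]; j=1 S=49.3319 intr=61.3381 cont=60.0737 V=61.3381[EX]; j=2 S=85.6900 intr=24.9800 cont=30.9134 V=30.9134[hold]; j=3 S=148.8445 intr=0.0000 cont=7.4363 V=7.4363[hold]; j=4 S=258.5445 intr=0.0000 cont=0.0000 V=0.0000[hold]
k=3: j=0 S=37.4306 intr=73.2394 cont=71.9112 V=73.2394[EX]; j=1 S=65.0173 intr=45.6527 cont=47.0864 V=47.0864[hold]; j=2 S=112.9357 intr=0.0000 cont=20.1430 V=20.1430[hold]; j=3 S=196.1706 intr=0.0000 cont=4.0574 V=4.0574[hold]
k=2: j=0 S=49.3319 intr=61.3381 cont=60.7053 V=61.3381[EX]; j=1 S=85.6900 intr=24.9800 cont=34.5654 V=34.5654[hold]; j=2 S=148.8445 intr=0.0000 cont=12.7778 V=12.7778[hold]
k=1: j=0 S=65.0173 intr=45.6527 cont=48.6954 V=48.6954[hold]; j=1 S=112.9357 intr=0.0000 cont=24.4888 V=24.4888[hold]
k=0: j=0 S=85.6900 intr=24.9800 cont=37.3579 V=37.3579[hold]

price = 37.3579
tree:
37.3579
48.6954 24.4888
61.3381 34.5654 12.7778
73.2394 47.0864 20.1430 4.0574
82.2696 61.3381 30.9134 7.4363 0.0000
89.1212 73.2394 45.6527 13.6294 0.0000 0.0000
94.3198 82.2696 61.3381 24.9800 0.0000 0.0000 0.0000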